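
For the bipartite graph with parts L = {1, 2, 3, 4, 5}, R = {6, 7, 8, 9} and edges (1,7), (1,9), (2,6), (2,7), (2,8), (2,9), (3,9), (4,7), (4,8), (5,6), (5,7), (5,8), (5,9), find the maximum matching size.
4 (matching: (1,9), (2,8), (4,7), (5,6); upper bound min(|L|,|R|) = min(5,4) = 4)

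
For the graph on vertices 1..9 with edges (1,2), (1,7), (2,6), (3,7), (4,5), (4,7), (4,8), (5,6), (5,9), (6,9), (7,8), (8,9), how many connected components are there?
1 (components: {1, 2, 3, 4, 5, 6, 7, 8, 9})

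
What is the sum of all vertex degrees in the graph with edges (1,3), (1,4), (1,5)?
6 (handshake: sum of degrees = 2|E| = 2 x 3 = 6)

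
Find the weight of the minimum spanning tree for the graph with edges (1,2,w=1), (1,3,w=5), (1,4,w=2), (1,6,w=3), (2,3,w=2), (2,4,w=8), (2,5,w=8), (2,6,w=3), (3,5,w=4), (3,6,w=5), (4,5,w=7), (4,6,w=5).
12 (MST edges: (1,2,w=1), (1,4,w=2), (1,6,w=3), (2,3,w=2), (3,5,w=4); sum of weights 1 + 2 + 3 + 2 + 4 = 12)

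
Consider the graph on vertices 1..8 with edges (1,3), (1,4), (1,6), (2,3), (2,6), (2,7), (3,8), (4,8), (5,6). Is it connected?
Yes (BFS from 1 visits [1, 3, 4, 6, 2, 8, 5, 7] — all 8 vertices reached)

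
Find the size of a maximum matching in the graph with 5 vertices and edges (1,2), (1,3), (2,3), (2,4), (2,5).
2 (matching: (1,3), (2,5); upper bound floor(n/2) = floor(5/2) = 2)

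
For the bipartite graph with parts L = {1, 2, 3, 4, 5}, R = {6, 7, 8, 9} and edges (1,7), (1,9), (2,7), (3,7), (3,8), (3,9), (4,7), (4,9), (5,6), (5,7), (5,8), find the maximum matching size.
4 (matching: (1,9), (2,7), (3,8), (5,6); upper bound min(|L|,|R|) = min(5,4) = 4)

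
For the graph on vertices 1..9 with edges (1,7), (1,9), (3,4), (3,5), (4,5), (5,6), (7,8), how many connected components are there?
3 (components: {1, 7, 8, 9}, {2}, {3, 4, 5, 6})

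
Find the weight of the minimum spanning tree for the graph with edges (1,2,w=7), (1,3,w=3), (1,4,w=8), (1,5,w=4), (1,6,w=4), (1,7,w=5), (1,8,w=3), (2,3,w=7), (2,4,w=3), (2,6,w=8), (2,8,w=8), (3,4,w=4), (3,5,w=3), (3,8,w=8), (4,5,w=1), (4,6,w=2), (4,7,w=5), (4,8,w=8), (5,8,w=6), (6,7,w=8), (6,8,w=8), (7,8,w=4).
19 (MST edges: (1,3,w=3), (1,8,w=3), (2,4,w=3), (3,5,w=3), (4,5,w=1), (4,6,w=2), (7,8,w=4); sum of weights 3 + 3 + 3 + 3 + 1 + 2 + 4 = 19)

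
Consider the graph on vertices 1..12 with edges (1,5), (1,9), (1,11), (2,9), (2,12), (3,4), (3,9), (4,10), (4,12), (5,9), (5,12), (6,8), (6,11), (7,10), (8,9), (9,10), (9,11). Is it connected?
Yes (BFS from 1 visits [1, 5, 9, 11, 12, 2, 3, 8, 10, 6, 4, 7] — all 12 vertices reached)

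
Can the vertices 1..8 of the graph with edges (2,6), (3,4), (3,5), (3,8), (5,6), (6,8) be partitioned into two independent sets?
Yes. Partition: {1, 2, 4, 5, 7, 8}, {3, 6}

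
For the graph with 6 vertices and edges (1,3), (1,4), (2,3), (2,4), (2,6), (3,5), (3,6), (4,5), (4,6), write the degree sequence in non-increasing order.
[4, 4, 3, 3, 2, 2] (degrees: deg(1)=2, deg(2)=3, deg(3)=4, deg(4)=4, deg(5)=2, deg(6)=3)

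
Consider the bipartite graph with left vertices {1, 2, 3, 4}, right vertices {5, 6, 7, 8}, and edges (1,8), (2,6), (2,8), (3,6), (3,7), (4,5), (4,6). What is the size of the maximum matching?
4 (matching: (1,8), (2,6), (3,7), (4,5); upper bound min(|L|,|R|) = min(4,4) = 4)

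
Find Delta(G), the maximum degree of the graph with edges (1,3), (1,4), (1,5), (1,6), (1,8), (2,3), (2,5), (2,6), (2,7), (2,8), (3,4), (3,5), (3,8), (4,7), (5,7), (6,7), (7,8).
5 (attained at vertices 1, 2, 3, 7)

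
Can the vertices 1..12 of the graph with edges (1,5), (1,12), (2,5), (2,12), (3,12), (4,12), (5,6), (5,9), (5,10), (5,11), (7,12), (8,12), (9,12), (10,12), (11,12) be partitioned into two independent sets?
Yes. Partition: {1, 2, 3, 4, 6, 7, 8, 9, 10, 11}, {5, 12}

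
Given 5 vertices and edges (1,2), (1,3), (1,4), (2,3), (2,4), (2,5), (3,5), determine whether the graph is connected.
Yes (BFS from 1 visits [1, 2, 3, 4, 5] — all 5 vertices reached)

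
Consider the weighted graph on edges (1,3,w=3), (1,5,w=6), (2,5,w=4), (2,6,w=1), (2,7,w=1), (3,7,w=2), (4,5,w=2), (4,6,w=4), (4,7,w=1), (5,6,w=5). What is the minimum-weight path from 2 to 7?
1 (path: 2 -> 7; weights 1 = 1)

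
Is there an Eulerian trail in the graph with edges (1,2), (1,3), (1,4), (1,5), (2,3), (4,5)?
Yes — and in fact it has an Eulerian circuit (the graph is connected and all 5 vertices have even degree)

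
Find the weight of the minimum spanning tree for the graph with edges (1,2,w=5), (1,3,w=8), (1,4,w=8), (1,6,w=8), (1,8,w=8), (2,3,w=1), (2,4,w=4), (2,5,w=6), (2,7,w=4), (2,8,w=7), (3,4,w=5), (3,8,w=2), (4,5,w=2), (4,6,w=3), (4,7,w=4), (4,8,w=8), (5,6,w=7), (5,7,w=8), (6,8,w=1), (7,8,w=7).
18 (MST edges: (1,2,w=5), (2,3,w=1), (2,7,w=4), (3,8,w=2), (4,5,w=2), (4,6,w=3), (6,8,w=1); sum of weights 5 + 1 + 4 + 2 + 2 + 3 + 1 = 18)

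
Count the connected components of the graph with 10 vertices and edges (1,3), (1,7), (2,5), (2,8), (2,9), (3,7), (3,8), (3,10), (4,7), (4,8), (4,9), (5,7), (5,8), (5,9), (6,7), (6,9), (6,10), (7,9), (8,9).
1 (components: {1, 2, 3, 4, 5, 6, 7, 8, 9, 10})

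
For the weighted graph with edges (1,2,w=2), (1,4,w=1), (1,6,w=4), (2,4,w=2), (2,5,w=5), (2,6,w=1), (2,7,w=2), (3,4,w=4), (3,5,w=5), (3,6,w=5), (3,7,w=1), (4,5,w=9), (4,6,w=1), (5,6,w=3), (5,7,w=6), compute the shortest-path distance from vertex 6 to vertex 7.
3 (path: 6 -> 2 -> 7; weights 1 + 2 = 3)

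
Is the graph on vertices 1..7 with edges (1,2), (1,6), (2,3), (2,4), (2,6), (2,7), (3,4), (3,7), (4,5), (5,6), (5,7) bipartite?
No (odd cycle of length 3: 6 -> 1 -> 2 -> 6)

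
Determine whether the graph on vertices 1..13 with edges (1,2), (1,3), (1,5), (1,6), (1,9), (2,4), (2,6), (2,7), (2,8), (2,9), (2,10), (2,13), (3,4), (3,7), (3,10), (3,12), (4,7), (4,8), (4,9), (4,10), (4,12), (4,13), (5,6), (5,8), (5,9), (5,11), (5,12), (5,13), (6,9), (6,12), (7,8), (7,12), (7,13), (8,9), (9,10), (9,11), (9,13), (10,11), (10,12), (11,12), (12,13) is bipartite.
No (odd cycle of length 3: 9 -> 1 -> 2 -> 9)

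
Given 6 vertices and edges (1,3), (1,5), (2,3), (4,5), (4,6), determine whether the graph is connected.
Yes (BFS from 1 visits [1, 3, 5, 2, 4, 6] — all 6 vertices reached)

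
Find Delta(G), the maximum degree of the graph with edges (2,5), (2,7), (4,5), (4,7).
2 (attained at vertices 2, 4, 5, 7)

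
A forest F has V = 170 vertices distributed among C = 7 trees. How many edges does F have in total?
163 (Each of the 7 component trees on V_i vertices has V_i - 1 edges; summing gives V - C = 170 - 7 = 163)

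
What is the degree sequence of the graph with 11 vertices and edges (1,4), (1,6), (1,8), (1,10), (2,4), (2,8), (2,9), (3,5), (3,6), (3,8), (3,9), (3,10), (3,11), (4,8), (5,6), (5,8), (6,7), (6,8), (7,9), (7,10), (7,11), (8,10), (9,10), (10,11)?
[7, 6, 6, 5, 4, 4, 4, 3, 3, 3, 3] (degrees: deg(1)=4, deg(2)=3, deg(3)=6, deg(4)=3, deg(5)=3, deg(6)=5, deg(7)=4, deg(8)=7, deg(9)=4, deg(10)=6, deg(11)=3)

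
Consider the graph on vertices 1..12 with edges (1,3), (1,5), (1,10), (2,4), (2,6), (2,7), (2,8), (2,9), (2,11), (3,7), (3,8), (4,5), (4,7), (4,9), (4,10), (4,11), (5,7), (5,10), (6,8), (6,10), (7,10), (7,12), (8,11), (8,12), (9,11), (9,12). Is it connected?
Yes (BFS from 1 visits [1, 3, 5, 10, 7, 8, 4, 6, 2, 12, 11, 9] — all 12 vertices reached)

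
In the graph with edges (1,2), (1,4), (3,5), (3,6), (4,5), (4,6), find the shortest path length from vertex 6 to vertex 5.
2 (path: 6 -> 4 -> 5, 2 edges)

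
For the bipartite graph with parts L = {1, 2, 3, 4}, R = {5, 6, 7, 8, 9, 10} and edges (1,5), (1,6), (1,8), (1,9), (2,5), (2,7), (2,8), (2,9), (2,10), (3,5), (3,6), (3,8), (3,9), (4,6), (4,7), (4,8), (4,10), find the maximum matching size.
4 (matching: (1,9), (2,10), (3,8), (4,7); upper bound min(|L|,|R|) = min(4,6) = 4)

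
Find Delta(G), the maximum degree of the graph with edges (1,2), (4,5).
1 (attained at vertices 1, 2, 4, 5)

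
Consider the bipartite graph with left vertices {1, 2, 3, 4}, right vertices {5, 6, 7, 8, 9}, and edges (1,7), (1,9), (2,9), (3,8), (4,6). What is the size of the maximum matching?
4 (matching: (1,7), (2,9), (3,8), (4,6); upper bound min(|L|,|R|) = min(4,5) = 4)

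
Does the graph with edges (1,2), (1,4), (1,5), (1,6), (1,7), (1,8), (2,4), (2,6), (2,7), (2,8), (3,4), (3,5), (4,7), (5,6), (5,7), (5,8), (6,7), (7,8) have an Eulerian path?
Yes (the graph is connected and exactly 2 vertices have odd degree: {2, 5}; any Eulerian path must start and end at those)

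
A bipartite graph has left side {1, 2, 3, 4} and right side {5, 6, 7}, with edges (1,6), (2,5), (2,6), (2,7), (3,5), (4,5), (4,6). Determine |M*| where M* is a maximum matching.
3 (matching: (1,6), (2,7), (3,5); upper bound min(|L|,|R|) = min(4,3) = 3)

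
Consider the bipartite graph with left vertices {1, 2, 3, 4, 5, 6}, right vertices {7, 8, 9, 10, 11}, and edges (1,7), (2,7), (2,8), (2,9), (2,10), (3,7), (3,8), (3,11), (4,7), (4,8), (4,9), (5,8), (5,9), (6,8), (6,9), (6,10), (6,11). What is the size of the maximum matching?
5 (matching: (1,7), (2,10), (3,11), (4,9), (5,8); upper bound min(|L|,|R|) = min(6,5) = 5)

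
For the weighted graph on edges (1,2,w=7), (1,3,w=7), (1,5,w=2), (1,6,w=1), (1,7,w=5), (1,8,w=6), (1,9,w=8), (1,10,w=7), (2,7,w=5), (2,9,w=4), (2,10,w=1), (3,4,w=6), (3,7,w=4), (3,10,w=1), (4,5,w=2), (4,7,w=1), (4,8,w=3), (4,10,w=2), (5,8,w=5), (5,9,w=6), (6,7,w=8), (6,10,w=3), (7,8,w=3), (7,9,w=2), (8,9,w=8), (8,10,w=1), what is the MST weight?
13 (MST edges: (1,5,w=2), (1,6,w=1), (2,10,w=1), (3,10,w=1), (4,5,w=2), (4,7,w=1), (4,10,w=2), (7,9,w=2), (8,10,w=1); sum of weights 2 + 1 + 1 + 1 + 2 + 1 + 2 + 2 + 1 = 13)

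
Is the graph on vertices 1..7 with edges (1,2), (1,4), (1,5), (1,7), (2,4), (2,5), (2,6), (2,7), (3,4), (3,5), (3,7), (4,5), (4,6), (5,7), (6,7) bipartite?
No (odd cycle of length 3: 2 -> 1 -> 5 -> 2)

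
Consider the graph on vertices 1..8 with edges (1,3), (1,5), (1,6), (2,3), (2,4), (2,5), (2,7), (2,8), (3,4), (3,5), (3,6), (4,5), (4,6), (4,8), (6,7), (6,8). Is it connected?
Yes (BFS from 1 visits [1, 3, 5, 6, 2, 4, 7, 8] — all 8 vertices reached)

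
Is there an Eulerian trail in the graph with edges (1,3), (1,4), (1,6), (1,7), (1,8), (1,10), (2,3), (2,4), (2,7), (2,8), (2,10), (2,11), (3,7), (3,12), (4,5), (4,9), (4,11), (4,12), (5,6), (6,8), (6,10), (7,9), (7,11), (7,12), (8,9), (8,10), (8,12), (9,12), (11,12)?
Yes — and in fact it has an Eulerian circuit (the graph is connected and all 12 vertices have even degree)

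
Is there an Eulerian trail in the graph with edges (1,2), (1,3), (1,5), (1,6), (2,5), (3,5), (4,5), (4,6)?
Yes — and in fact it has an Eulerian circuit (the graph is connected and all 6 vertices have even degree)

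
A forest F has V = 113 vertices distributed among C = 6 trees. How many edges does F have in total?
107 (Each of the 6 component trees on V_i vertices has V_i - 1 edges; summing gives V - C = 113 - 6 = 107)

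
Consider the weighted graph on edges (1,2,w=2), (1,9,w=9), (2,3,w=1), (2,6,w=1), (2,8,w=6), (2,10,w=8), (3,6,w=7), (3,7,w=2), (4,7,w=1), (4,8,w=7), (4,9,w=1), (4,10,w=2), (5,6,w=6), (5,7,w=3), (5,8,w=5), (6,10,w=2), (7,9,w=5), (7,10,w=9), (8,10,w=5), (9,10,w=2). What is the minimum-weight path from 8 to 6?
7 (path: 8 -> 2 -> 6; weights 6 + 1 = 7)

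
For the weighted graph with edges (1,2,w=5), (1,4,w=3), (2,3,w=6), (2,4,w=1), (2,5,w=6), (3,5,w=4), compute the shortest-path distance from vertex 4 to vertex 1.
3 (path: 4 -> 1; weights 3 = 3)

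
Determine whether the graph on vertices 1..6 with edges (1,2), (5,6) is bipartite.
Yes. Partition: {1, 3, 4, 5}, {2, 6}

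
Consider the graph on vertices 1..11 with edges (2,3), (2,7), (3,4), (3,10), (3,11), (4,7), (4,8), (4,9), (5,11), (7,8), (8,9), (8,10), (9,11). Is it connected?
No, it has 3 components: {1}, {2, 3, 4, 5, 7, 8, 9, 10, 11}, {6}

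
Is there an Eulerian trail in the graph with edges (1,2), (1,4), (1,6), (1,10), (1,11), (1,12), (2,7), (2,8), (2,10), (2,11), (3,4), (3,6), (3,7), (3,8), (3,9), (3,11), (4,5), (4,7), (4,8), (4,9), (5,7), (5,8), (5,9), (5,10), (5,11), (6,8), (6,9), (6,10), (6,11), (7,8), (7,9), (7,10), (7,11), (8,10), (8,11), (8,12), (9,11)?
Yes (the graph is connected and exactly 2 vertices have odd degree: {2, 8}; any Eulerian path must start and end at those)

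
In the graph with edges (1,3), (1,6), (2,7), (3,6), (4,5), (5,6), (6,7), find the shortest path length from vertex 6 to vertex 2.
2 (path: 6 -> 7 -> 2, 2 edges)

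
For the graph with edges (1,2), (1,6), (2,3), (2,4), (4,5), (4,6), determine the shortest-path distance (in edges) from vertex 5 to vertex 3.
3 (path: 5 -> 4 -> 2 -> 3, 3 edges)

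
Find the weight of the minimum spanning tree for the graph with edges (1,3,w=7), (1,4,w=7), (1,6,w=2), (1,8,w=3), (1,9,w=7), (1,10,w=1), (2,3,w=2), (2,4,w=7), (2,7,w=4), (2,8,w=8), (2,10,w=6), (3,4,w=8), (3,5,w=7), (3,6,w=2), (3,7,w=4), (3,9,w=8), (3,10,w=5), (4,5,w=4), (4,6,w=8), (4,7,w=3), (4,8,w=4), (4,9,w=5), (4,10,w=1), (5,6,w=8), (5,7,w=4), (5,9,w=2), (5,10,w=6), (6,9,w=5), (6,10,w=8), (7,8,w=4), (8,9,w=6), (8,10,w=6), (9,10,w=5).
20 (MST edges: (1,6,w=2), (1,8,w=3), (1,10,w=1), (2,3,w=2), (3,6,w=2), (4,5,w=4), (4,7,w=3), (4,10,w=1), (5,9,w=2); sum of weights 2 + 3 + 1 + 2 + 2 + 4 + 3 + 1 + 2 = 20)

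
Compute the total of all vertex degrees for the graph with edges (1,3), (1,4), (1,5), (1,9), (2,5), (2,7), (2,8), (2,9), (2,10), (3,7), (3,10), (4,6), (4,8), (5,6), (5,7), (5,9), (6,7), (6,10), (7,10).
38 (handshake: sum of degrees = 2|E| = 2 x 19 = 38)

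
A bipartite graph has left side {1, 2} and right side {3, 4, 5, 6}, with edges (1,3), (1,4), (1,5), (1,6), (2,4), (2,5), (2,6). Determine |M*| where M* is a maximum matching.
2 (matching: (1,6), (2,5); upper bound min(|L|,|R|) = min(2,4) = 2)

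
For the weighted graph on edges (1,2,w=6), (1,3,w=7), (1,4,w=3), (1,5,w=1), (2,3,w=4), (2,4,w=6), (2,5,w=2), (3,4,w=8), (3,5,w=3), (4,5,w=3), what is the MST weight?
9 (MST edges: (1,4,w=3), (1,5,w=1), (2,5,w=2), (3,5,w=3); sum of weights 3 + 1 + 2 + 3 = 9)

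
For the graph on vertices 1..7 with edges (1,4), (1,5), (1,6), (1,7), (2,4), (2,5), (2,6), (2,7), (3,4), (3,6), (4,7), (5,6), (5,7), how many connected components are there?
1 (components: {1, 2, 3, 4, 5, 6, 7})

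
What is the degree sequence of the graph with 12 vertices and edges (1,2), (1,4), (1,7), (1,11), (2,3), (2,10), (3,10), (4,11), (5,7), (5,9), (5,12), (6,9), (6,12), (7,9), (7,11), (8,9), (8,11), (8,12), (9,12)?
[5, 4, 4, 4, 4, 3, 3, 3, 2, 2, 2, 2] (degrees: deg(1)=4, deg(2)=3, deg(3)=2, deg(4)=2, deg(5)=3, deg(6)=2, deg(7)=4, deg(8)=3, deg(9)=5, deg(10)=2, deg(11)=4, deg(12)=4)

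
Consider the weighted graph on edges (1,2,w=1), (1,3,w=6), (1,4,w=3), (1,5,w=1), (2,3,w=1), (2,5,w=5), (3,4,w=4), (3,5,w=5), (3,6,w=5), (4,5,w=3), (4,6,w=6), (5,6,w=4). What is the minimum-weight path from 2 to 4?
4 (path: 2 -> 1 -> 4; weights 1 + 3 = 4)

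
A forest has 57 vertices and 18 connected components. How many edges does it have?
39 (Each of the 18 component trees on V_i vertices has V_i - 1 edges; summing gives V - C = 57 - 18 = 39)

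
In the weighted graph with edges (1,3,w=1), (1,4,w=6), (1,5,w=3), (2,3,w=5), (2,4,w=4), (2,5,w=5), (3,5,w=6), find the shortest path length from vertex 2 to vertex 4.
4 (path: 2 -> 4; weights 4 = 4)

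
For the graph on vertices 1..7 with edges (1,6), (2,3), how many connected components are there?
5 (components: {1, 6}, {2, 3}, {4}, {5}, {7})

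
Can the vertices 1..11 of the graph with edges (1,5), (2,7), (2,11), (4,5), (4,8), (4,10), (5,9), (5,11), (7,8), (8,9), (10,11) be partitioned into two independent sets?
Yes. Partition: {1, 3, 4, 6, 7, 9, 11}, {2, 5, 8, 10}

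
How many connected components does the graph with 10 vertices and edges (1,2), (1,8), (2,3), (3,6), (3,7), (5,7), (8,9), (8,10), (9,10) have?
2 (components: {1, 2, 3, 5, 6, 7, 8, 9, 10}, {4})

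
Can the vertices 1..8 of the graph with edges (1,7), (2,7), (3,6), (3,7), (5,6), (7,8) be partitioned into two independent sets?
Yes. Partition: {1, 2, 3, 4, 5, 8}, {6, 7}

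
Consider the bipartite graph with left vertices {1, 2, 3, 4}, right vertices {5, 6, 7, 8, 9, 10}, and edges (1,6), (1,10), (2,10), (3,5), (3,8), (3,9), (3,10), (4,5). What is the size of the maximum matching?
4 (matching: (1,6), (2,10), (3,9), (4,5); upper bound min(|L|,|R|) = min(4,6) = 4)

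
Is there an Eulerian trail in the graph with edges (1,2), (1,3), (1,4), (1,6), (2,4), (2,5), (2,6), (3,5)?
Yes — and in fact it has an Eulerian circuit (the graph is connected and all 6 vertices have even degree)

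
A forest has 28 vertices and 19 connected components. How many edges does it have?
9 (Each of the 19 component trees on V_i vertices has V_i - 1 edges; summing gives V - C = 28 - 19 = 9)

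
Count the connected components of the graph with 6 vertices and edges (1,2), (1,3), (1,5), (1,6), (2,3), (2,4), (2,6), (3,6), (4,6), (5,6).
1 (components: {1, 2, 3, 4, 5, 6})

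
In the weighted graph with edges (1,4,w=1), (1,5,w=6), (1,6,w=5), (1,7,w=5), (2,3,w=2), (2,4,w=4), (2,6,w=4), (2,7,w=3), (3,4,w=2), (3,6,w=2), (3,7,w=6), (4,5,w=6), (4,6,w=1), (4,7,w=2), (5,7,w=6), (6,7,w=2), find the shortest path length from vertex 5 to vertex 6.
7 (path: 5 -> 4 -> 6; weights 6 + 1 = 7)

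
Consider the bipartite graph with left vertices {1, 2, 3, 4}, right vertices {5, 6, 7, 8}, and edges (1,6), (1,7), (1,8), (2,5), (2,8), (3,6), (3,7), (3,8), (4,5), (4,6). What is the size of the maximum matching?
4 (matching: (1,8), (2,5), (3,7), (4,6); upper bound min(|L|,|R|) = min(4,4) = 4)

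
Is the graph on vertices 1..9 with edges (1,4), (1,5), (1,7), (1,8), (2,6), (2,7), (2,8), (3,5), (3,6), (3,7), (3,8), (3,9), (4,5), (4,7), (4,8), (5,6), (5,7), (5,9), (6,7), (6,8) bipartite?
No (odd cycle of length 3: 5 -> 1 -> 4 -> 5)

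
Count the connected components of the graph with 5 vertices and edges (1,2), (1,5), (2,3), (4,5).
1 (components: {1, 2, 3, 4, 5})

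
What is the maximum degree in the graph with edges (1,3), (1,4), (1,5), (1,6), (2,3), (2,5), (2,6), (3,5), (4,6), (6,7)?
4 (attained at vertices 1, 6)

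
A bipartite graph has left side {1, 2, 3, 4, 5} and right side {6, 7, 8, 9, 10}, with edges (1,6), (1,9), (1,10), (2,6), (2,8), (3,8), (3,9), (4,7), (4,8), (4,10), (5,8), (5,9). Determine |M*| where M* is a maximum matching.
5 (matching: (1,10), (2,6), (3,9), (4,7), (5,8); upper bound min(|L|,|R|) = min(5,5) = 5)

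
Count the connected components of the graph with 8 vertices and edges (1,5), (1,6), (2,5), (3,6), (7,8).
3 (components: {1, 2, 3, 5, 6}, {4}, {7, 8})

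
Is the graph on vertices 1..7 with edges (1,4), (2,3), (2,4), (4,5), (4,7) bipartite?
Yes. Partition: {1, 2, 5, 6, 7}, {3, 4}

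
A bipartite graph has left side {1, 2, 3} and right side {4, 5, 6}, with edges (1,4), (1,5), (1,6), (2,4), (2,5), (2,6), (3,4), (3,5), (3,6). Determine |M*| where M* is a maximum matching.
3 (matching: (1,6), (2,5), (3,4); upper bound min(|L|,|R|) = min(3,3) = 3)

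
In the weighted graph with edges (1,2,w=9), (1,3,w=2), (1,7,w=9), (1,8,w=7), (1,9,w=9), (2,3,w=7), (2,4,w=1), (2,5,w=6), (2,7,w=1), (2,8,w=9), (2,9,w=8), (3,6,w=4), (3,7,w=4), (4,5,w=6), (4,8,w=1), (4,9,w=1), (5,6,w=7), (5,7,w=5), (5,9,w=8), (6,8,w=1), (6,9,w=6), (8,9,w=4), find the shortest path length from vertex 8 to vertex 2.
2 (path: 8 -> 4 -> 2; weights 1 + 1 = 2)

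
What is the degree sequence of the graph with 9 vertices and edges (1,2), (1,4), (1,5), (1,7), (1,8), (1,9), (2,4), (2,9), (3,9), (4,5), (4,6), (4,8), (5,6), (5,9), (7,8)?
[6, 5, 4, 4, 3, 3, 2, 2, 1] (degrees: deg(1)=6, deg(2)=3, deg(3)=1, deg(4)=5, deg(5)=4, deg(6)=2, deg(7)=2, deg(8)=3, deg(9)=4)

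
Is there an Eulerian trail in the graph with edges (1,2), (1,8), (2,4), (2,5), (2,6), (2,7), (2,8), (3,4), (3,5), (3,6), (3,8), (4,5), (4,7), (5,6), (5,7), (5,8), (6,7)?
Yes — and in fact it has an Eulerian circuit (the graph is connected and all 8 vertices have even degree)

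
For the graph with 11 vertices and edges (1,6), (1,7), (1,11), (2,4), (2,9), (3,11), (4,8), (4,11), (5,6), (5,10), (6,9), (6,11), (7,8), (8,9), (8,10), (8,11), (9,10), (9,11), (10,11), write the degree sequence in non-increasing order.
[7, 5, 5, 4, 4, 3, 3, 2, 2, 2, 1] (degrees: deg(1)=3, deg(2)=2, deg(3)=1, deg(4)=3, deg(5)=2, deg(6)=4, deg(7)=2, deg(8)=5, deg(9)=5, deg(10)=4, deg(11)=7)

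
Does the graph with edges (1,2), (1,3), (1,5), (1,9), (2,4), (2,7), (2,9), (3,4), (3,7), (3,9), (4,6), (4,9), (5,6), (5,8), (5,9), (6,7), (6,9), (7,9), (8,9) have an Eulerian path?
Yes — and in fact it has an Eulerian circuit (the graph is connected and all 9 vertices have even degree)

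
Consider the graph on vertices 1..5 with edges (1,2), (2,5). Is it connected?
No, it has 3 components: {1, 2, 5}, {3}, {4}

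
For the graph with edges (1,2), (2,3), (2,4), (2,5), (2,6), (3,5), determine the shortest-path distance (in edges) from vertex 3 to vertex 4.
2 (path: 3 -> 2 -> 4, 2 edges)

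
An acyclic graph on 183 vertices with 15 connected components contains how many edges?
168 (Each of the 15 component trees on V_i vertices has V_i - 1 edges; summing gives V - C = 183 - 15 = 168)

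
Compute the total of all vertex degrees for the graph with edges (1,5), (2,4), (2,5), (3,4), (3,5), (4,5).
12 (handshake: sum of degrees = 2|E| = 2 x 6 = 12)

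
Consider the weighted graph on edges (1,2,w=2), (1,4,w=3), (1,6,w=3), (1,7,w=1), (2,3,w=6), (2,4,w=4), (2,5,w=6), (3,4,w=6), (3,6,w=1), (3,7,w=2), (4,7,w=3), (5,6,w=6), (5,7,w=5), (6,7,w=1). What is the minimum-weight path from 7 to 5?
5 (path: 7 -> 5; weights 5 = 5)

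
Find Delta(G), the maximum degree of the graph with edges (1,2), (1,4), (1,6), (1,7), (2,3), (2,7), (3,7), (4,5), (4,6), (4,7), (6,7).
5 (attained at vertex 7)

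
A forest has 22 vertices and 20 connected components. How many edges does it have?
2 (Each of the 20 component trees on V_i vertices has V_i - 1 edges; summing gives V - C = 22 - 20 = 2)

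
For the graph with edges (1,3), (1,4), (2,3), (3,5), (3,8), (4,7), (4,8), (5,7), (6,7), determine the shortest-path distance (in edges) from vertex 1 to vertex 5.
2 (path: 1 -> 3 -> 5, 2 edges)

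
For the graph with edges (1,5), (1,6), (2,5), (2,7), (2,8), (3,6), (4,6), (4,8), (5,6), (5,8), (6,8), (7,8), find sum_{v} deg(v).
24 (handshake: sum of degrees = 2|E| = 2 x 12 = 24)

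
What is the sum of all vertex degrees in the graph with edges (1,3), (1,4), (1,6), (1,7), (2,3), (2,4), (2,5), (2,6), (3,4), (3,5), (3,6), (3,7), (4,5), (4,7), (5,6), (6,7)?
32 (handshake: sum of degrees = 2|E| = 2 x 16 = 32)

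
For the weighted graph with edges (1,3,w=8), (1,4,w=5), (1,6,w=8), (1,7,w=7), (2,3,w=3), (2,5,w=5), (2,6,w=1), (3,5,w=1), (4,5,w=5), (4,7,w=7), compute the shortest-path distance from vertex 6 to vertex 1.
8 (path: 6 -> 1; weights 8 = 8)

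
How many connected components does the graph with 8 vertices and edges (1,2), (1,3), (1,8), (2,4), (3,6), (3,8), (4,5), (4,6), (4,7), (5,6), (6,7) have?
1 (components: {1, 2, 3, 4, 5, 6, 7, 8})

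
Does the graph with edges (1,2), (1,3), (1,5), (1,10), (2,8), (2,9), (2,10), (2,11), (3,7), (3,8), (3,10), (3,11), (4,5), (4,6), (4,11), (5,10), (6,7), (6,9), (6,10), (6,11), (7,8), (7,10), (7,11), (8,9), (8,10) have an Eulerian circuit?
No (10 vertices have odd degree: {2, 3, 4, 5, 6, 7, 8, 9, 10, 11}; Eulerian circuit requires 0)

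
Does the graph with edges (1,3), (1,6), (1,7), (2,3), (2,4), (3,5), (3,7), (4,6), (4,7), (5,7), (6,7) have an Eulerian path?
No (4 vertices have odd degree: {1, 4, 6, 7}; Eulerian path requires 0 or 2)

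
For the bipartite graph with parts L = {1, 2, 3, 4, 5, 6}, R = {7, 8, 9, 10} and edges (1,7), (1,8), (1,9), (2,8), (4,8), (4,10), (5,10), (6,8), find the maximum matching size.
3 (matching: (1,9), (2,8), (4,10); upper bound min(|L|,|R|) = min(6,4) = 4)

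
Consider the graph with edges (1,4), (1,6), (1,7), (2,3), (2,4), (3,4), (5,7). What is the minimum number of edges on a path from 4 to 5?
3 (path: 4 -> 1 -> 7 -> 5, 3 edges)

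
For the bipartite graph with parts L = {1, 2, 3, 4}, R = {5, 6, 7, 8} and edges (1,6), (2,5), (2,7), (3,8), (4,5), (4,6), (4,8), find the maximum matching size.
4 (matching: (1,6), (2,7), (3,8), (4,5); upper bound min(|L|,|R|) = min(4,4) = 4)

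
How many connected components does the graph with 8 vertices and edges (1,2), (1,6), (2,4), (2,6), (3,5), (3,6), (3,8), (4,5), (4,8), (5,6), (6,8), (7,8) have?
1 (components: {1, 2, 3, 4, 5, 6, 7, 8})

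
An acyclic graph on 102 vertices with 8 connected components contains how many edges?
94 (Each of the 8 component trees on V_i vertices has V_i - 1 edges; summing gives V - C = 102 - 8 = 94)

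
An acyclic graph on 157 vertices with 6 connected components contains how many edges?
151 (Each of the 6 component trees on V_i vertices has V_i - 1 edges; summing gives V - C = 157 - 6 = 151)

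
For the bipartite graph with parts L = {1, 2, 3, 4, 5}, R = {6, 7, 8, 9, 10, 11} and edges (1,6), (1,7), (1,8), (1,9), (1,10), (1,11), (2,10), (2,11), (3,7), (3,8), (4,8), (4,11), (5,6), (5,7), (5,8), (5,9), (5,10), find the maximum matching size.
5 (matching: (1,11), (2,10), (3,7), (4,8), (5,9); upper bound min(|L|,|R|) = min(5,6) = 5)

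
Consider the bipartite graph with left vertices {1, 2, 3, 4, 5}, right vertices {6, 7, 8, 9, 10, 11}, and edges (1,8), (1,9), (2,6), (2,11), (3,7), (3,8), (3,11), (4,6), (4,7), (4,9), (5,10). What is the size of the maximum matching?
5 (matching: (1,9), (2,11), (3,8), (4,7), (5,10); upper bound min(|L|,|R|) = min(5,6) = 5)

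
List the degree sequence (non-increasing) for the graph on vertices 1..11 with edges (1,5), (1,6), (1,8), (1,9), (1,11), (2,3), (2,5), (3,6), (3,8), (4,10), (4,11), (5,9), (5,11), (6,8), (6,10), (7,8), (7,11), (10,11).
[5, 5, 4, 4, 4, 3, 3, 2, 2, 2, 2] (degrees: deg(1)=5, deg(2)=2, deg(3)=3, deg(4)=2, deg(5)=4, deg(6)=4, deg(7)=2, deg(8)=4, deg(9)=2, deg(10)=3, deg(11)=5)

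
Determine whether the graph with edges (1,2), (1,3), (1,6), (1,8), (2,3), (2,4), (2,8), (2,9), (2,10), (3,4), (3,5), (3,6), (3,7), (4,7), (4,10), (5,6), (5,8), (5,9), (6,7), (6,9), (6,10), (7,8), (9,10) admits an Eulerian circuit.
Yes (the graph is connected and all 10 vertices have even degree)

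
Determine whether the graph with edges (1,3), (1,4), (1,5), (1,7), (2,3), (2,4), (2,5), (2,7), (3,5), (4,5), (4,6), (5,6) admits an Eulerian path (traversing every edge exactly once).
Yes (the graph is connected and exactly 2 vertices have odd degree: {3, 5}; any Eulerian path must start and end at those)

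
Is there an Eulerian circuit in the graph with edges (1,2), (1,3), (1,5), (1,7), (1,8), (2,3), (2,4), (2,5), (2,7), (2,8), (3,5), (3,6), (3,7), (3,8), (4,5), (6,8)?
No (2 vertices have odd degree: {1, 7}; Eulerian circuit requires 0)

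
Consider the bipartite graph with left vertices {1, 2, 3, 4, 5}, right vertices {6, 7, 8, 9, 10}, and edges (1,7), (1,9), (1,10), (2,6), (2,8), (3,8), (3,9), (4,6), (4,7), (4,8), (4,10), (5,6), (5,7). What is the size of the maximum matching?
5 (matching: (1,10), (2,8), (3,9), (4,7), (5,6); upper bound min(|L|,|R|) = min(5,5) = 5)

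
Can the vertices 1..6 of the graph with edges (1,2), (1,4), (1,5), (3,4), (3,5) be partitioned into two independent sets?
Yes. Partition: {1, 3, 6}, {2, 4, 5}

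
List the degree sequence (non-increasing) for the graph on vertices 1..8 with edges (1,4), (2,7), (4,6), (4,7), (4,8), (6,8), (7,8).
[4, 3, 3, 2, 1, 1, 0, 0] (degrees: deg(1)=1, deg(2)=1, deg(3)=0, deg(4)=4, deg(5)=0, deg(6)=2, deg(7)=3, deg(8)=3)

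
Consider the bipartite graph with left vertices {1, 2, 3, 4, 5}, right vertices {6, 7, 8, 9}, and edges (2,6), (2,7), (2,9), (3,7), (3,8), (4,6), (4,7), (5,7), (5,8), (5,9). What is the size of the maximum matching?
4 (matching: (2,9), (3,8), (4,6), (5,7); upper bound min(|L|,|R|) = min(5,4) = 4)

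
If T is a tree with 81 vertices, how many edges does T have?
80 (A tree on V vertices has V - 1 edges, so 81 - 1 = 80)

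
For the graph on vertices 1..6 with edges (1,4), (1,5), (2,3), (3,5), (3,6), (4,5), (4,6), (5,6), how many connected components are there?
1 (components: {1, 2, 3, 4, 5, 6})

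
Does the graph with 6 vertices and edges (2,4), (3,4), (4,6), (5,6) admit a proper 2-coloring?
Yes. Partition: {1, 2, 3, 6}, {4, 5}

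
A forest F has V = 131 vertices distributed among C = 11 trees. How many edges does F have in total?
120 (Each of the 11 component trees on V_i vertices has V_i - 1 edges; summing gives V - C = 131 - 11 = 120)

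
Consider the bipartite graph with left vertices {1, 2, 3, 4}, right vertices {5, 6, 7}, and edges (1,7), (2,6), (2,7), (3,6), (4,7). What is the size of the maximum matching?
2 (matching: (1,7), (2,6); upper bound min(|L|,|R|) = min(4,3) = 3)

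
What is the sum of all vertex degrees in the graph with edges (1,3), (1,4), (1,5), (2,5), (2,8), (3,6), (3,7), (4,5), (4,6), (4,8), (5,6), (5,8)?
24 (handshake: sum of degrees = 2|E| = 2 x 12 = 24)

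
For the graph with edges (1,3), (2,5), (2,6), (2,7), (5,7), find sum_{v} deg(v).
10 (handshake: sum of degrees = 2|E| = 2 x 5 = 10)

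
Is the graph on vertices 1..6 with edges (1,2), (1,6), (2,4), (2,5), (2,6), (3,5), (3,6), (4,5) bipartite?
No (odd cycle of length 3: 2 -> 1 -> 6 -> 2)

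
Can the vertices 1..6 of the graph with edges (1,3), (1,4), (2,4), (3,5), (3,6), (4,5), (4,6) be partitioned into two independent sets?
Yes. Partition: {1, 2, 5, 6}, {3, 4}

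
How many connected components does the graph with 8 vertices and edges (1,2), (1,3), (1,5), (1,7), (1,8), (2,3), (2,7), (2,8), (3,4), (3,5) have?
2 (components: {1, 2, 3, 4, 5, 7, 8}, {6})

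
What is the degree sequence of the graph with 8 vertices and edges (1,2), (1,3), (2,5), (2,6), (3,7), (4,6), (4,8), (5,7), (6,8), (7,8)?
[3, 3, 3, 3, 2, 2, 2, 2] (degrees: deg(1)=2, deg(2)=3, deg(3)=2, deg(4)=2, deg(5)=2, deg(6)=3, deg(7)=3, deg(8)=3)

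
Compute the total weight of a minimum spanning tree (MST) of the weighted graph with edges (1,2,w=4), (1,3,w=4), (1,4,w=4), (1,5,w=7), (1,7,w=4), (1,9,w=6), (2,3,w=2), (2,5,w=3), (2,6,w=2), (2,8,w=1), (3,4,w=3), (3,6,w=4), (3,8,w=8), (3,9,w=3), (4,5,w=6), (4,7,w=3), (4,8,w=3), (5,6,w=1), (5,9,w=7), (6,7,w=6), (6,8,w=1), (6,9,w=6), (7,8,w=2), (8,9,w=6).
17 (MST edges: (1,2,w=4), (2,3,w=2), (2,8,w=1), (3,4,w=3), (3,9,w=3), (5,6,w=1), (6,8,w=1), (7,8,w=2); sum of weights 4 + 2 + 1 + 3 + 3 + 1 + 1 + 2 = 17)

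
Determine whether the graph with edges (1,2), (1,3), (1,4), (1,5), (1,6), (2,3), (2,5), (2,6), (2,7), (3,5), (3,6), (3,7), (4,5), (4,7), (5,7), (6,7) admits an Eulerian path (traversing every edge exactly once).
No (6 vertices have odd degree: {1, 2, 3, 4, 5, 7}; Eulerian path requires 0 or 2)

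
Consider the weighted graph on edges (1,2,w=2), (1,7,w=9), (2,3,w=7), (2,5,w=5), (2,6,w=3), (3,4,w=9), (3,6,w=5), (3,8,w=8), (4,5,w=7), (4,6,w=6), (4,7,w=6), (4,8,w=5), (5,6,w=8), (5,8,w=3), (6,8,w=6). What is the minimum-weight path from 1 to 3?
9 (path: 1 -> 2 -> 3; weights 2 + 7 = 9)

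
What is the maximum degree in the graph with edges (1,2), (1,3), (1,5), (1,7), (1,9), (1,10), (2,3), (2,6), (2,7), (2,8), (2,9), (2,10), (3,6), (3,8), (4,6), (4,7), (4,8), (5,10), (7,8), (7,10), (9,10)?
7 (attained at vertex 2)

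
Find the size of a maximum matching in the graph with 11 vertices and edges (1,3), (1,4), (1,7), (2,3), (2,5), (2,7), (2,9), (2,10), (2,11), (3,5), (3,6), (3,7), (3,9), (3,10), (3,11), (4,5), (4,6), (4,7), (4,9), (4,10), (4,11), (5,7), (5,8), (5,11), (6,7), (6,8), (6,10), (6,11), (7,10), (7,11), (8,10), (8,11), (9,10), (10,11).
5 (matching: (2,10), (3,9), (4,6), (5,8), (7,11); upper bound floor(n/2) = floor(11/2) = 5)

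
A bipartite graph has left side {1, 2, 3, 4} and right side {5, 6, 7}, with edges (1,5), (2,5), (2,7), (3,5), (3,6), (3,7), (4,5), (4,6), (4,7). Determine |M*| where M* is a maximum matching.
3 (matching: (1,5), (2,7), (3,6); upper bound min(|L|,|R|) = min(4,3) = 3)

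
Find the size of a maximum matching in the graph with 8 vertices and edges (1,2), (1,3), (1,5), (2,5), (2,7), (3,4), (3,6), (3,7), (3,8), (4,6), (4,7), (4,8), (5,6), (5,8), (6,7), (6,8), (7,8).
4 (matching: (1,5), (2,7), (3,4), (6,8); upper bound floor(n/2) = floor(8/2) = 4)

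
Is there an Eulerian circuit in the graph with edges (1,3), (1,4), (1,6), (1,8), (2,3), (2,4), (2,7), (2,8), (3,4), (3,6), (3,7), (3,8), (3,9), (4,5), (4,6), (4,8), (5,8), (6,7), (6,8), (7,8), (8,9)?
No (2 vertices have odd degree: {3, 6}; Eulerian circuit requires 0)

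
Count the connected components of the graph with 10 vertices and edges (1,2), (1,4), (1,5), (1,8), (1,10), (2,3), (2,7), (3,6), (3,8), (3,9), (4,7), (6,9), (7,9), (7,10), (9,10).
1 (components: {1, 2, 3, 4, 5, 6, 7, 8, 9, 10})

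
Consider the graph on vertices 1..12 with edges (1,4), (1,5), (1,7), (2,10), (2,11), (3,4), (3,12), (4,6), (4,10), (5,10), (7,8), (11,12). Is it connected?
No, it has 2 components: {1, 2, 3, 4, 5, 6, 7, 8, 10, 11, 12}, {9}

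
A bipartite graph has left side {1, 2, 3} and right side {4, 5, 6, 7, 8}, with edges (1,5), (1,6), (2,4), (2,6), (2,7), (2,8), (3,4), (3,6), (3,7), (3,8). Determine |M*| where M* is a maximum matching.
3 (matching: (1,6), (2,8), (3,7); upper bound min(|L|,|R|) = min(3,5) = 3)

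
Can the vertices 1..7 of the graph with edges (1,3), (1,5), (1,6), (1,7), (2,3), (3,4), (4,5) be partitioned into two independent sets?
Yes. Partition: {1, 2, 4}, {3, 5, 6, 7}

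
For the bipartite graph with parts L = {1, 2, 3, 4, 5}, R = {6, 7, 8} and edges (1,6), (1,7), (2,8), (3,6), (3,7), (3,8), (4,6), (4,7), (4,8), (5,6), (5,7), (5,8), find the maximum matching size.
3 (matching: (1,7), (2,8), (3,6); upper bound min(|L|,|R|) = min(5,3) = 3)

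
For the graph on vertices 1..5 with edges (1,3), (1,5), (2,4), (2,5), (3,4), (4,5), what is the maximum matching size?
2 (matching: (1,3), (4,5); upper bound floor(n/2) = floor(5/2) = 2)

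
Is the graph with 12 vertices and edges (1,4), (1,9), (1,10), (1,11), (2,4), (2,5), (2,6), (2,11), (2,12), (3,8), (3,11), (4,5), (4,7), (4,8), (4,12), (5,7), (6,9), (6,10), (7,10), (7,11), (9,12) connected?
Yes (BFS from 1 visits [1, 4, 9, 10, 11, 2, 5, 7, 8, 12, 6, 3] — all 12 vertices reached)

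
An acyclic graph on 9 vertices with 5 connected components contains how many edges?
4 (Each of the 5 component trees on V_i vertices has V_i - 1 edges; summing gives V - C = 9 - 5 = 4)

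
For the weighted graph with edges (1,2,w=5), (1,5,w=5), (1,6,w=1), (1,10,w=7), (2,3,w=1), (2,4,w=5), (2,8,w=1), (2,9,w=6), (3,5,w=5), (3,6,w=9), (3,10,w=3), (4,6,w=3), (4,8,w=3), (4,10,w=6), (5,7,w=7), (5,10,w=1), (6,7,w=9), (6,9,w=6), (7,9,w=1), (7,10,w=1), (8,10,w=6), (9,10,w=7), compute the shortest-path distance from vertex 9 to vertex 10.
2 (path: 9 -> 7 -> 10; weights 1 + 1 = 2)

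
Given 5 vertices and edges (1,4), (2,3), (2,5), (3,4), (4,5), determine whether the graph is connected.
Yes (BFS from 1 visits [1, 4, 3, 5, 2] — all 5 vertices reached)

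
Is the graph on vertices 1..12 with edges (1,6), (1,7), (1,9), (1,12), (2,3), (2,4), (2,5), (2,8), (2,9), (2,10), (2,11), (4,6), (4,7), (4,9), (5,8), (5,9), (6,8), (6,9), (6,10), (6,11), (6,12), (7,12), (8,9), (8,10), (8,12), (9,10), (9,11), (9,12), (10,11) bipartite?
No (odd cycle of length 3: 9 -> 1 -> 12 -> 9)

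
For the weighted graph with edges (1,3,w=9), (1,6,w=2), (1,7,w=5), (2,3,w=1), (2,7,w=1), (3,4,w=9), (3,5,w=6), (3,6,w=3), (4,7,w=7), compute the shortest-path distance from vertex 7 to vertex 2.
1 (path: 7 -> 2; weights 1 = 1)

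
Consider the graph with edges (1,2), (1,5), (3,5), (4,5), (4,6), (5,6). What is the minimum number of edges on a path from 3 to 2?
3 (path: 3 -> 5 -> 1 -> 2, 3 edges)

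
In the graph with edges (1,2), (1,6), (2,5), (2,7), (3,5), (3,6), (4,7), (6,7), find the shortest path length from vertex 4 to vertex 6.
2 (path: 4 -> 7 -> 6, 2 edges)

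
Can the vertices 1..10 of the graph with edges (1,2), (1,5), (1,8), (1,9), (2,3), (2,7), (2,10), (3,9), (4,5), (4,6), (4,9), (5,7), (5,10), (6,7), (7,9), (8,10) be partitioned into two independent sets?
Yes. Partition: {1, 3, 4, 7, 10}, {2, 5, 6, 8, 9}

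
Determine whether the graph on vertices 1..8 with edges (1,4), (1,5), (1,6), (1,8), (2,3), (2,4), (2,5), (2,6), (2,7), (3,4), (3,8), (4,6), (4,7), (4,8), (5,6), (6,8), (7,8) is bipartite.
No (odd cycle of length 3: 8 -> 1 -> 4 -> 8)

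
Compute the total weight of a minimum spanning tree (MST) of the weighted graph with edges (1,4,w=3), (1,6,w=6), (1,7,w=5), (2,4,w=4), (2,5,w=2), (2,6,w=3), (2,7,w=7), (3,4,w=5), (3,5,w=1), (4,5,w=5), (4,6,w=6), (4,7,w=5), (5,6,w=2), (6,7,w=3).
15 (MST edges: (1,4,w=3), (2,4,w=4), (2,5,w=2), (3,5,w=1), (5,6,w=2), (6,7,w=3); sum of weights 3 + 4 + 2 + 1 + 2 + 3 = 15)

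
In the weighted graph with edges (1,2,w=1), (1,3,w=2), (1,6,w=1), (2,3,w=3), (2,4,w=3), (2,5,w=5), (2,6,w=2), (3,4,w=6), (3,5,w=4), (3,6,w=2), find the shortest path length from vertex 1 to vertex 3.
2 (path: 1 -> 3; weights 2 = 2)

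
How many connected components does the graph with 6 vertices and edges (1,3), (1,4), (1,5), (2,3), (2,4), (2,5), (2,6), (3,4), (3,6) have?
1 (components: {1, 2, 3, 4, 5, 6})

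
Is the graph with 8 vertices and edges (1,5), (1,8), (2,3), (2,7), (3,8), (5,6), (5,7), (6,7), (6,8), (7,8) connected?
No, it has 2 components: {1, 2, 3, 5, 6, 7, 8}, {4}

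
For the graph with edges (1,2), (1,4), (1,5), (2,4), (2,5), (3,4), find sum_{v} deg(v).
12 (handshake: sum of degrees = 2|E| = 2 x 6 = 12)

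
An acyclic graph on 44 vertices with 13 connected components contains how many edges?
31 (Each of the 13 component trees on V_i vertices has V_i - 1 edges; summing gives V - C = 44 - 13 = 31)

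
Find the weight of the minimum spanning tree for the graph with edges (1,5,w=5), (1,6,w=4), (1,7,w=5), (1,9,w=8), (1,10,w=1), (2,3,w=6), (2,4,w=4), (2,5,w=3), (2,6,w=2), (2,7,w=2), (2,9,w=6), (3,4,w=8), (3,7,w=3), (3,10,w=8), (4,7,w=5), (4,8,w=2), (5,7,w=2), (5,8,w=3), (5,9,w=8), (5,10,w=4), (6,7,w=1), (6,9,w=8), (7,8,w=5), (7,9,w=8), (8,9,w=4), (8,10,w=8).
22 (MST edges: (1,6,w=4), (1,10,w=1), (2,6,w=2), (3,7,w=3), (4,8,w=2), (5,7,w=2), (5,8,w=3), (6,7,w=1), (8,9,w=4); sum of weights 4 + 1 + 2 + 3 + 2 + 2 + 3 + 1 + 4 = 22)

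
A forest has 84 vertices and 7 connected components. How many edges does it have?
77 (Each of the 7 component trees on V_i vertices has V_i - 1 edges; summing gives V - C = 84 - 7 = 77)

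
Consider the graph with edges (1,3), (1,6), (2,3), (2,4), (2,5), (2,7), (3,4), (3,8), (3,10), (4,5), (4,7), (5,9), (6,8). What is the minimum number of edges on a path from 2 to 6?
3 (path: 2 -> 3 -> 8 -> 6, 3 edges)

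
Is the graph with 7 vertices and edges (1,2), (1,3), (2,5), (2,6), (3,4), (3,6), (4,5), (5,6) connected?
No, it has 2 components: {1, 2, 3, 4, 5, 6}, {7}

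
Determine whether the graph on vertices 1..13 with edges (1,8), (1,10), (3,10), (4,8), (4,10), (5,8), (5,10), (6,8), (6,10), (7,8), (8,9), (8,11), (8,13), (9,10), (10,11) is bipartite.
Yes. Partition: {1, 2, 3, 4, 5, 6, 7, 9, 11, 12, 13}, {8, 10}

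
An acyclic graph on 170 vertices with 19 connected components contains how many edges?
151 (Each of the 19 component trees on V_i vertices has V_i - 1 edges; summing gives V - C = 170 - 19 = 151)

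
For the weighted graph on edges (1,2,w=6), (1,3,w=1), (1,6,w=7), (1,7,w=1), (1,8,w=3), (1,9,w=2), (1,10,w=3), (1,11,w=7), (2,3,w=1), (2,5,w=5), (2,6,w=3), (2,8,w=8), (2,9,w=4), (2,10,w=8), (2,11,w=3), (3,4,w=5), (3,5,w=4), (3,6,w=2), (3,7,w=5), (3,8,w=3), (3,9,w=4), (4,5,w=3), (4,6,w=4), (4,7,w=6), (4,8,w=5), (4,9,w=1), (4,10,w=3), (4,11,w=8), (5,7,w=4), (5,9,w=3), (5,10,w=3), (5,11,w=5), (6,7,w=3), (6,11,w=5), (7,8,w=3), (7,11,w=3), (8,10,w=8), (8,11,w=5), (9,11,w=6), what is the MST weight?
20 (MST edges: (1,3,w=1), (1,7,w=1), (1,8,w=3), (1,9,w=2), (1,10,w=3), (2,3,w=1), (2,11,w=3), (3,6,w=2), (4,5,w=3), (4,9,w=1); sum of weights 1 + 1 + 3 + 2 + 3 + 1 + 3 + 2 + 3 + 1 = 20)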